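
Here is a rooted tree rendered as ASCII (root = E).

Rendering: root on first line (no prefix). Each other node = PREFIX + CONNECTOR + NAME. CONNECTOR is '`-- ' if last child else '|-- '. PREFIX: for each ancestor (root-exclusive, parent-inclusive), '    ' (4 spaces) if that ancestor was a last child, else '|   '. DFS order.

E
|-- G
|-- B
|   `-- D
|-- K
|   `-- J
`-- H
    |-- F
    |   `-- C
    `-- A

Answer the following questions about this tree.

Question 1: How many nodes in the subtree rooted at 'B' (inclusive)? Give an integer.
Subtree rooted at B contains: B, D
Count = 2

Answer: 2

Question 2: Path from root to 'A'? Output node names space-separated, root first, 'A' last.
Walk down from root: E -> H -> A

Answer: E H A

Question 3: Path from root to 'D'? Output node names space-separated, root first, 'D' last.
Walk down from root: E -> B -> D

Answer: E B D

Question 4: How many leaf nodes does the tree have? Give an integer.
Leaves (nodes with no children): A, C, D, G, J

Answer: 5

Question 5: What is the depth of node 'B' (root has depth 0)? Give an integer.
Path from root to B: E -> B
Depth = number of edges = 1

Answer: 1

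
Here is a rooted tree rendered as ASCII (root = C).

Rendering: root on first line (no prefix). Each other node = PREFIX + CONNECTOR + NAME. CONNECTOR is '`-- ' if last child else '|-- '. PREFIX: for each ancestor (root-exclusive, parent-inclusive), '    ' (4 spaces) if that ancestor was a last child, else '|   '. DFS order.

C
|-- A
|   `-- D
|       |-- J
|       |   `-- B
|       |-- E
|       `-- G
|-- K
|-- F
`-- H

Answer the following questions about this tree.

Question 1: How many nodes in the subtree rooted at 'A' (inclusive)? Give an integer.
Subtree rooted at A contains: A, B, D, E, G, J
Count = 6

Answer: 6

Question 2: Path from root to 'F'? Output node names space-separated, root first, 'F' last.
Walk down from root: C -> F

Answer: C F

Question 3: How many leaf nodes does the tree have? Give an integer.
Leaves (nodes with no children): B, E, F, G, H, K

Answer: 6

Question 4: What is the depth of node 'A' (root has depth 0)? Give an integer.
Path from root to A: C -> A
Depth = number of edges = 1

Answer: 1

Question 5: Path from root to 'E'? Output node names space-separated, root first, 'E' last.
Answer: C A D E

Derivation:
Walk down from root: C -> A -> D -> E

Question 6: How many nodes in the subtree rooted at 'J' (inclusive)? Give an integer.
Subtree rooted at J contains: B, J
Count = 2

Answer: 2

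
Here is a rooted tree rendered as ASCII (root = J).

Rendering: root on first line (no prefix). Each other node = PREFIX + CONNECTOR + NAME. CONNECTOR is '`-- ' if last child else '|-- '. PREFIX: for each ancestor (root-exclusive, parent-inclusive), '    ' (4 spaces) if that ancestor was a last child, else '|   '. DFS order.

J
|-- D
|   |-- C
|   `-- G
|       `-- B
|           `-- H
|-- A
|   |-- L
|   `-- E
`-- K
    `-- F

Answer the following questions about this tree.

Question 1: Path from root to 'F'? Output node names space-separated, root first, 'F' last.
Walk down from root: J -> K -> F

Answer: J K F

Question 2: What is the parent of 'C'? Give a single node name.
Scan adjacency: C appears as child of D

Answer: D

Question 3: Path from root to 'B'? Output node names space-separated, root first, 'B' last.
Walk down from root: J -> D -> G -> B

Answer: J D G B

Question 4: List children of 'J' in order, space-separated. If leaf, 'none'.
Node J's children (from adjacency): D, A, K

Answer: D A K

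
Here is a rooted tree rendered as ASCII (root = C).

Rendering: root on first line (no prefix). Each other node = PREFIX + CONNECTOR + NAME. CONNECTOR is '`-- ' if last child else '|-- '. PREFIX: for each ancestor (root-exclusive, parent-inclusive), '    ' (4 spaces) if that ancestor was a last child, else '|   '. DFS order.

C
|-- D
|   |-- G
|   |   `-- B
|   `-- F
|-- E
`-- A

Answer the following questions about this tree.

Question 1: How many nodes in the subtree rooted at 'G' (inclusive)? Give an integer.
Subtree rooted at G contains: B, G
Count = 2

Answer: 2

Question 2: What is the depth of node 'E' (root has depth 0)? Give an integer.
Answer: 1

Derivation:
Path from root to E: C -> E
Depth = number of edges = 1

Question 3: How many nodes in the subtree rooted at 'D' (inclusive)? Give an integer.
Answer: 4

Derivation:
Subtree rooted at D contains: B, D, F, G
Count = 4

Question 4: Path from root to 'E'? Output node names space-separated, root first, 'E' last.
Answer: C E

Derivation:
Walk down from root: C -> E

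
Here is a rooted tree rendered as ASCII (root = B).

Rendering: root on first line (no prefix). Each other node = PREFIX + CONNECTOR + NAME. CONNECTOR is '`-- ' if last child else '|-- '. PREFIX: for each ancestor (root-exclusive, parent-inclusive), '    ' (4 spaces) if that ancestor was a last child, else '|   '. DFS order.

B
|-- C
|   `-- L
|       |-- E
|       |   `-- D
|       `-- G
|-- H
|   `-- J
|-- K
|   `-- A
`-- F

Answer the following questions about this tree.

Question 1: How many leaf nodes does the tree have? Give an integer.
Answer: 5

Derivation:
Leaves (nodes with no children): A, D, F, G, J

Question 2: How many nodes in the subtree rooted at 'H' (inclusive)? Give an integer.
Answer: 2

Derivation:
Subtree rooted at H contains: H, J
Count = 2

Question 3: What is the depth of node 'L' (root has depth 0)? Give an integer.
Path from root to L: B -> C -> L
Depth = number of edges = 2

Answer: 2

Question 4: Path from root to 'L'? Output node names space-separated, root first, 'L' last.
Answer: B C L

Derivation:
Walk down from root: B -> C -> L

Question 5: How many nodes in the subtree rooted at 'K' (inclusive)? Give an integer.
Answer: 2

Derivation:
Subtree rooted at K contains: A, K
Count = 2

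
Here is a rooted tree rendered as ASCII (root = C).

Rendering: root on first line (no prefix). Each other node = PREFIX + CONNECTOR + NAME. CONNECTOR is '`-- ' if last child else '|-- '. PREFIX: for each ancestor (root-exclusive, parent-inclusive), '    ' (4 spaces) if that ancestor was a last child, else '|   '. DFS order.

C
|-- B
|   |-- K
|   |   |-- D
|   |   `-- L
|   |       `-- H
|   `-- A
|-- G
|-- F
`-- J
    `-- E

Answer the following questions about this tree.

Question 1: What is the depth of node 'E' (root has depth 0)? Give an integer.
Path from root to E: C -> J -> E
Depth = number of edges = 2

Answer: 2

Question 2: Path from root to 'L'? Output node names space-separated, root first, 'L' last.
Walk down from root: C -> B -> K -> L

Answer: C B K L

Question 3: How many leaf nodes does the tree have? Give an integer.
Answer: 6

Derivation:
Leaves (nodes with no children): A, D, E, F, G, H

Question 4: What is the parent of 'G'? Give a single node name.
Answer: C

Derivation:
Scan adjacency: G appears as child of C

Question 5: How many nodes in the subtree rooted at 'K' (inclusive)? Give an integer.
Answer: 4

Derivation:
Subtree rooted at K contains: D, H, K, L
Count = 4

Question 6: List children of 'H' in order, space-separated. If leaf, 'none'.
Answer: none

Derivation:
Node H's children (from adjacency): (leaf)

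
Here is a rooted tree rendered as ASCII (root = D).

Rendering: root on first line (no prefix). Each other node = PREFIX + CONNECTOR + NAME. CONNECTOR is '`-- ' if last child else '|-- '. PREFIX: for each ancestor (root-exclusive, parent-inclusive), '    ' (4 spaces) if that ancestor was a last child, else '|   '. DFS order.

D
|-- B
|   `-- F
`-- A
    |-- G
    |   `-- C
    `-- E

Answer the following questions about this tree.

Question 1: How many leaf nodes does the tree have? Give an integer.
Leaves (nodes with no children): C, E, F

Answer: 3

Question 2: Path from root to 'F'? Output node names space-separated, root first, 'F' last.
Answer: D B F

Derivation:
Walk down from root: D -> B -> F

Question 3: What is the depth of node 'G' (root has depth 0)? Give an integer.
Path from root to G: D -> A -> G
Depth = number of edges = 2

Answer: 2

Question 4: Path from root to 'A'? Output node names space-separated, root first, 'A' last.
Walk down from root: D -> A

Answer: D A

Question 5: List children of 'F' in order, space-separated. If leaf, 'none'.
Node F's children (from adjacency): (leaf)

Answer: none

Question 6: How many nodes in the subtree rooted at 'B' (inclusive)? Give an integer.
Answer: 2

Derivation:
Subtree rooted at B contains: B, F
Count = 2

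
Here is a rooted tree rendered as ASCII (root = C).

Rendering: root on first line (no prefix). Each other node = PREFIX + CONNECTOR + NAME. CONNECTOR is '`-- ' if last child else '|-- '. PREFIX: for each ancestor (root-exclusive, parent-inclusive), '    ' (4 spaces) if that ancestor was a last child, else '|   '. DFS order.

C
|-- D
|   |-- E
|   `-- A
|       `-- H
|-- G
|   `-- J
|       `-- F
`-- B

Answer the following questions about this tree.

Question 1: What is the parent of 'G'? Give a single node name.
Scan adjacency: G appears as child of C

Answer: C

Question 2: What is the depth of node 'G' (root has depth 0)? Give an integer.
Answer: 1

Derivation:
Path from root to G: C -> G
Depth = number of edges = 1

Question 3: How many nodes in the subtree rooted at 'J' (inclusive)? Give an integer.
Answer: 2

Derivation:
Subtree rooted at J contains: F, J
Count = 2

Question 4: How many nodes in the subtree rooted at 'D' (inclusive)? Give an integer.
Subtree rooted at D contains: A, D, E, H
Count = 4

Answer: 4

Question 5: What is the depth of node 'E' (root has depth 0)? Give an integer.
Answer: 2

Derivation:
Path from root to E: C -> D -> E
Depth = number of edges = 2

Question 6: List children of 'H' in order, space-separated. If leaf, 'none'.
Node H's children (from adjacency): (leaf)

Answer: none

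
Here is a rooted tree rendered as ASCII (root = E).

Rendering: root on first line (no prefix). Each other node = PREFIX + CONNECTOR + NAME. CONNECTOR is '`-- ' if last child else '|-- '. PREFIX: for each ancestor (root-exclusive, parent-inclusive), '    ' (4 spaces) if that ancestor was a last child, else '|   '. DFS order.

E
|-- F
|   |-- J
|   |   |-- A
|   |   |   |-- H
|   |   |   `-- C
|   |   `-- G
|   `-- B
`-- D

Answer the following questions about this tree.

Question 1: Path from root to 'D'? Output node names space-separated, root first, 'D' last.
Walk down from root: E -> D

Answer: E D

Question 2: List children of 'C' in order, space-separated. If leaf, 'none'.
Answer: none

Derivation:
Node C's children (from adjacency): (leaf)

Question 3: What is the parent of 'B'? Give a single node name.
Scan adjacency: B appears as child of F

Answer: F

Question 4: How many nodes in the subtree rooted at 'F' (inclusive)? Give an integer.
Answer: 7

Derivation:
Subtree rooted at F contains: A, B, C, F, G, H, J
Count = 7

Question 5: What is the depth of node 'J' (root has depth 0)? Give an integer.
Answer: 2

Derivation:
Path from root to J: E -> F -> J
Depth = number of edges = 2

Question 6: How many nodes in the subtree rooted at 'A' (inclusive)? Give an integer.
Answer: 3

Derivation:
Subtree rooted at A contains: A, C, H
Count = 3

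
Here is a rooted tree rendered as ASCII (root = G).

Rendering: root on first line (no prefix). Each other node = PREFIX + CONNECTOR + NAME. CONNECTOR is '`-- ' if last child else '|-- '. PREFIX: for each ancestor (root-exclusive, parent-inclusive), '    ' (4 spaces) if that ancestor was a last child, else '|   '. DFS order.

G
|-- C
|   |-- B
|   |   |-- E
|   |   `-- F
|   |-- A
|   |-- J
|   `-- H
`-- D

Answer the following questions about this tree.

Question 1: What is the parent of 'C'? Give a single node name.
Scan adjacency: C appears as child of G

Answer: G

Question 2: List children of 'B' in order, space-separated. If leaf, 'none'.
Answer: E F

Derivation:
Node B's children (from adjacency): E, F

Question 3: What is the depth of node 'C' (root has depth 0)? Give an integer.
Answer: 1

Derivation:
Path from root to C: G -> C
Depth = number of edges = 1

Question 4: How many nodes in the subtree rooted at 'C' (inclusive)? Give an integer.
Answer: 7

Derivation:
Subtree rooted at C contains: A, B, C, E, F, H, J
Count = 7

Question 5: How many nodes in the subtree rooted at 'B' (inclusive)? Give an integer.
Subtree rooted at B contains: B, E, F
Count = 3

Answer: 3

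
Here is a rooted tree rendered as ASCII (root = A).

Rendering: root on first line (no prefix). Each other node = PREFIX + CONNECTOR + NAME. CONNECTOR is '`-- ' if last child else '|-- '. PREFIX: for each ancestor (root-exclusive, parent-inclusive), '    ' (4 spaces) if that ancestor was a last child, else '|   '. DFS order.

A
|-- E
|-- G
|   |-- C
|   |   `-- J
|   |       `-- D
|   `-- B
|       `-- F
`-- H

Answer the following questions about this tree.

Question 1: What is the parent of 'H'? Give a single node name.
Answer: A

Derivation:
Scan adjacency: H appears as child of A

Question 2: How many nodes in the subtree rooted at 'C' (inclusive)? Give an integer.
Subtree rooted at C contains: C, D, J
Count = 3

Answer: 3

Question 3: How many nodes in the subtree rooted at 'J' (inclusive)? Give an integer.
Subtree rooted at J contains: D, J
Count = 2

Answer: 2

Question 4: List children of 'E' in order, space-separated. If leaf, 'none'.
Node E's children (from adjacency): (leaf)

Answer: none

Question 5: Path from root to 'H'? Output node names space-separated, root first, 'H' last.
Answer: A H

Derivation:
Walk down from root: A -> H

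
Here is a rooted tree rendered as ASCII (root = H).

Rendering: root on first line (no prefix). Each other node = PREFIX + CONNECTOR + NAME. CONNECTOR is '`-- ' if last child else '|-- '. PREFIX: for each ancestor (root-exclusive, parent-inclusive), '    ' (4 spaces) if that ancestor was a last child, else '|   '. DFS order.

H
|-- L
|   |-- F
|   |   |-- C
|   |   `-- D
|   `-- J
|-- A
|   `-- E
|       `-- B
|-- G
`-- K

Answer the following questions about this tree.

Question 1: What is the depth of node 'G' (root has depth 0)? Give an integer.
Path from root to G: H -> G
Depth = number of edges = 1

Answer: 1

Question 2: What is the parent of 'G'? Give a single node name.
Scan adjacency: G appears as child of H

Answer: H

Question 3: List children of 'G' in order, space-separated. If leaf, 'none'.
Node G's children (from adjacency): (leaf)

Answer: none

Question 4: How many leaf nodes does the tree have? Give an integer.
Leaves (nodes with no children): B, C, D, G, J, K

Answer: 6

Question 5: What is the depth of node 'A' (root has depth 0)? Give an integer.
Path from root to A: H -> A
Depth = number of edges = 1

Answer: 1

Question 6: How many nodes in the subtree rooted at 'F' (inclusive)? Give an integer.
Answer: 3

Derivation:
Subtree rooted at F contains: C, D, F
Count = 3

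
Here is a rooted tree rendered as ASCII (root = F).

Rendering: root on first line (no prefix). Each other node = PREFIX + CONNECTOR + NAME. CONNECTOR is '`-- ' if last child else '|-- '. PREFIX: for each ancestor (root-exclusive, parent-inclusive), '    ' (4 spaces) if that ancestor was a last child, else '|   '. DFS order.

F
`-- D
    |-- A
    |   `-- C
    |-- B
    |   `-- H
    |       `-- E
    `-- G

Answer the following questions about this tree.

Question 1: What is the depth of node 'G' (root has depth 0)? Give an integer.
Answer: 2

Derivation:
Path from root to G: F -> D -> G
Depth = number of edges = 2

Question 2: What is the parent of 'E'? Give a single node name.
Answer: H

Derivation:
Scan adjacency: E appears as child of H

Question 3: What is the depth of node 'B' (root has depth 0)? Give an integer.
Path from root to B: F -> D -> B
Depth = number of edges = 2

Answer: 2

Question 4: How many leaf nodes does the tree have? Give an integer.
Leaves (nodes with no children): C, E, G

Answer: 3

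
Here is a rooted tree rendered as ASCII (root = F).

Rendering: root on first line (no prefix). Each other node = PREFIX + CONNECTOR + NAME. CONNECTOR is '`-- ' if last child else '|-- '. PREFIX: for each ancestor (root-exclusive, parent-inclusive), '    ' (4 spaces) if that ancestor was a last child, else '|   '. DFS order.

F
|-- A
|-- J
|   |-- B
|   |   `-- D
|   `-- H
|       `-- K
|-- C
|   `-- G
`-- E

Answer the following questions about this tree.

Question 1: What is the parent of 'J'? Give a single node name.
Answer: F

Derivation:
Scan adjacency: J appears as child of F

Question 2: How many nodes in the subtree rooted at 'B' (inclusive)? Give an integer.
Answer: 2

Derivation:
Subtree rooted at B contains: B, D
Count = 2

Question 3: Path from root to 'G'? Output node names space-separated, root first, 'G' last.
Answer: F C G

Derivation:
Walk down from root: F -> C -> G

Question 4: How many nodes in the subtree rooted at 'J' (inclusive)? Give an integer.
Answer: 5

Derivation:
Subtree rooted at J contains: B, D, H, J, K
Count = 5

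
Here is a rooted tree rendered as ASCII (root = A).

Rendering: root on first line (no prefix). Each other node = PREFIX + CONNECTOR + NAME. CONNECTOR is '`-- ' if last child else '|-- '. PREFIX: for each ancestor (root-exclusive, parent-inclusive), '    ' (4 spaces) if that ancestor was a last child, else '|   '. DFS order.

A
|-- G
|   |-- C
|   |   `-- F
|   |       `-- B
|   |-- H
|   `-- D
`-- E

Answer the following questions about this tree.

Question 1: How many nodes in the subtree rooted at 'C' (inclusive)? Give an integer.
Answer: 3

Derivation:
Subtree rooted at C contains: B, C, F
Count = 3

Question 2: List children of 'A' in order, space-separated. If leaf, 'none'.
Node A's children (from adjacency): G, E

Answer: G E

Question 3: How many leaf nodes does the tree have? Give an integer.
Leaves (nodes with no children): B, D, E, H

Answer: 4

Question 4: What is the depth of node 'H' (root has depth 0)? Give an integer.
Path from root to H: A -> G -> H
Depth = number of edges = 2

Answer: 2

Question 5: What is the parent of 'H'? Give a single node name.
Scan adjacency: H appears as child of G

Answer: G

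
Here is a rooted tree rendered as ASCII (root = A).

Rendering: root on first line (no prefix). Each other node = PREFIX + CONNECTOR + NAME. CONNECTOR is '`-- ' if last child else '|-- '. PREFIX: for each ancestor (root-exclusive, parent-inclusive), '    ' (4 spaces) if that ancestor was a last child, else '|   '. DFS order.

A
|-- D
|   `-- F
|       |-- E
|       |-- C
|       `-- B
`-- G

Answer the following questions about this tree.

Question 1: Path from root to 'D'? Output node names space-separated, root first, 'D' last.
Walk down from root: A -> D

Answer: A D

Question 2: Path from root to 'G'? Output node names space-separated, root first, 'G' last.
Answer: A G

Derivation:
Walk down from root: A -> G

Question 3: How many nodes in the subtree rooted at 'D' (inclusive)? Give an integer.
Subtree rooted at D contains: B, C, D, E, F
Count = 5

Answer: 5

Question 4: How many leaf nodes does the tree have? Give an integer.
Answer: 4

Derivation:
Leaves (nodes with no children): B, C, E, G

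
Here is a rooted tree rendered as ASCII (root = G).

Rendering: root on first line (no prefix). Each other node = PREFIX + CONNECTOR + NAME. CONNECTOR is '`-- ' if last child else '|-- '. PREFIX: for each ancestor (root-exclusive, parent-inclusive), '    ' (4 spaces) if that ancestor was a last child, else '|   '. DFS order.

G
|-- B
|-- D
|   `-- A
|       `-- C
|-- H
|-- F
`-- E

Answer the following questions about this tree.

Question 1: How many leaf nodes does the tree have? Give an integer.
Leaves (nodes with no children): B, C, E, F, H

Answer: 5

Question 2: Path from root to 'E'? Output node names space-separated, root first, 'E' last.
Answer: G E

Derivation:
Walk down from root: G -> E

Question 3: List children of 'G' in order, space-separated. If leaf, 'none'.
Answer: B D H F E

Derivation:
Node G's children (from adjacency): B, D, H, F, E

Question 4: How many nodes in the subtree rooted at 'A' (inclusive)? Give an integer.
Subtree rooted at A contains: A, C
Count = 2

Answer: 2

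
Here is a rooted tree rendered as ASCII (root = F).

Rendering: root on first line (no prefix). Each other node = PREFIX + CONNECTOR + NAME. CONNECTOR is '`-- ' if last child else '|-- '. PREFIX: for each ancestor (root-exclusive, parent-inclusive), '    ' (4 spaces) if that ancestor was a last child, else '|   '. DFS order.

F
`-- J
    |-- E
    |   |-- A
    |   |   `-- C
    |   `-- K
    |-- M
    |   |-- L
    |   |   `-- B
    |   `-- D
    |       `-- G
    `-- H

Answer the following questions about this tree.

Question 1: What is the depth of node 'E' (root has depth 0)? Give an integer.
Answer: 2

Derivation:
Path from root to E: F -> J -> E
Depth = number of edges = 2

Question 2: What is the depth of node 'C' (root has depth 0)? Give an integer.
Path from root to C: F -> J -> E -> A -> C
Depth = number of edges = 4

Answer: 4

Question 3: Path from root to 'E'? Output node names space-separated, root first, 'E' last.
Walk down from root: F -> J -> E

Answer: F J E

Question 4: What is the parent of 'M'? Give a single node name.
Answer: J

Derivation:
Scan adjacency: M appears as child of J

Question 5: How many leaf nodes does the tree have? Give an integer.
Leaves (nodes with no children): B, C, G, H, K

Answer: 5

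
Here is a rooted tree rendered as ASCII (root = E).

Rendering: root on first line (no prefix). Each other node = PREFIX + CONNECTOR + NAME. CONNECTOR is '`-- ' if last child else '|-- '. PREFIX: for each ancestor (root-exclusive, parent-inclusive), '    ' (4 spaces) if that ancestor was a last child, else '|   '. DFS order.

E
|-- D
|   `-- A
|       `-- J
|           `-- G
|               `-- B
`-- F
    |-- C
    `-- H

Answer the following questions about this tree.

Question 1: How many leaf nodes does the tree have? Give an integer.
Answer: 3

Derivation:
Leaves (nodes with no children): B, C, H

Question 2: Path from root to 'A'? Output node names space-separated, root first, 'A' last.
Answer: E D A

Derivation:
Walk down from root: E -> D -> A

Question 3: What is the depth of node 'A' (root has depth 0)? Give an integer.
Answer: 2

Derivation:
Path from root to A: E -> D -> A
Depth = number of edges = 2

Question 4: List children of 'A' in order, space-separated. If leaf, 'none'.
Answer: J

Derivation:
Node A's children (from adjacency): J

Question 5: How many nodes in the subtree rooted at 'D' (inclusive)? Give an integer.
Subtree rooted at D contains: A, B, D, G, J
Count = 5

Answer: 5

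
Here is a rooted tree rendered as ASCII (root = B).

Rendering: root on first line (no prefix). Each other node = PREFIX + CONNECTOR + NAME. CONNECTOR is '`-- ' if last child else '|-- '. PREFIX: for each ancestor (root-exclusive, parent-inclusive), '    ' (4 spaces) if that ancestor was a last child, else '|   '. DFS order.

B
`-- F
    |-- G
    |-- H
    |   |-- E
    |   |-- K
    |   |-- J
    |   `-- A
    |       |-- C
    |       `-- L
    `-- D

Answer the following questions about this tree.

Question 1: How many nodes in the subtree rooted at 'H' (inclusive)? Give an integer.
Subtree rooted at H contains: A, C, E, H, J, K, L
Count = 7

Answer: 7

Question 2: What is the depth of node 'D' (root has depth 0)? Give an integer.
Answer: 2

Derivation:
Path from root to D: B -> F -> D
Depth = number of edges = 2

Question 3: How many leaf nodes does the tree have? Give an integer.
Leaves (nodes with no children): C, D, E, G, J, K, L

Answer: 7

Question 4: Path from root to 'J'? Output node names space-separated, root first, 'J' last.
Walk down from root: B -> F -> H -> J

Answer: B F H J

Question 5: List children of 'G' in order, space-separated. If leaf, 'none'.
Answer: none

Derivation:
Node G's children (from adjacency): (leaf)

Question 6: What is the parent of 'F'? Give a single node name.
Scan adjacency: F appears as child of B

Answer: B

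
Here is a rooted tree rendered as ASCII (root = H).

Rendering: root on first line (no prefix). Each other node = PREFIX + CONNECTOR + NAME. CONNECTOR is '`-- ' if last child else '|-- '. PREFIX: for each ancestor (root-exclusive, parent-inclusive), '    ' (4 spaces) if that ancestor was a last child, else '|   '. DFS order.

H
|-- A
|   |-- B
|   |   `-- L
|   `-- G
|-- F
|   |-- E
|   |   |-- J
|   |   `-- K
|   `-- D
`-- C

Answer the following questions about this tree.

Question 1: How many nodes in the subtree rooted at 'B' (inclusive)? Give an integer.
Answer: 2

Derivation:
Subtree rooted at B contains: B, L
Count = 2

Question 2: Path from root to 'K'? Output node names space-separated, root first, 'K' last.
Answer: H F E K

Derivation:
Walk down from root: H -> F -> E -> K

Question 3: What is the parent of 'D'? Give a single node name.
Scan adjacency: D appears as child of F

Answer: F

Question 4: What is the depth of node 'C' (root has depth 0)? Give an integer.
Answer: 1

Derivation:
Path from root to C: H -> C
Depth = number of edges = 1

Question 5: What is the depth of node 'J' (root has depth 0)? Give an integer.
Path from root to J: H -> F -> E -> J
Depth = number of edges = 3

Answer: 3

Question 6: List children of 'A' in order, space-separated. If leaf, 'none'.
Node A's children (from adjacency): B, G

Answer: B G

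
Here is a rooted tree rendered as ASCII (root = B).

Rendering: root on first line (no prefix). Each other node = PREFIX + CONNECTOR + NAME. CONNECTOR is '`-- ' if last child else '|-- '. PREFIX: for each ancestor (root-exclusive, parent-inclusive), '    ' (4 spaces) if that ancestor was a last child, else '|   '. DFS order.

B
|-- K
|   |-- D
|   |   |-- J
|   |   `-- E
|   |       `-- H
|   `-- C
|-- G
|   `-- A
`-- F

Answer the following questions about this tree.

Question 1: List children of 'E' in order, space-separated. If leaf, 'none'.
Answer: H

Derivation:
Node E's children (from adjacency): H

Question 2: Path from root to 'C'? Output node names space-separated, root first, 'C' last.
Walk down from root: B -> K -> C

Answer: B K C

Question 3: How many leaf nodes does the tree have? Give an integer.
Leaves (nodes with no children): A, C, F, H, J

Answer: 5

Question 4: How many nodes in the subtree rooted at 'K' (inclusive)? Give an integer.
Subtree rooted at K contains: C, D, E, H, J, K
Count = 6

Answer: 6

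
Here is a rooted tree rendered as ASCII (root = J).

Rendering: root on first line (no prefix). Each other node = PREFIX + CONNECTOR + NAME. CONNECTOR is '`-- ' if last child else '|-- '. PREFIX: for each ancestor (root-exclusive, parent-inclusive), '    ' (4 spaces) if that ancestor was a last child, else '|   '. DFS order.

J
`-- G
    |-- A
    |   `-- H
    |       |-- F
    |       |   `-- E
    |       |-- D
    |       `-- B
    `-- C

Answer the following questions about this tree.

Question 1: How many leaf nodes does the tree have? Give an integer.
Answer: 4

Derivation:
Leaves (nodes with no children): B, C, D, E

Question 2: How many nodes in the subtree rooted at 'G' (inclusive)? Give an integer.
Subtree rooted at G contains: A, B, C, D, E, F, G, H
Count = 8

Answer: 8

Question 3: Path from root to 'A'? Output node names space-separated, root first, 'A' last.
Answer: J G A

Derivation:
Walk down from root: J -> G -> A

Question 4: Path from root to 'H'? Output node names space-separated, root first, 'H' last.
Answer: J G A H

Derivation:
Walk down from root: J -> G -> A -> H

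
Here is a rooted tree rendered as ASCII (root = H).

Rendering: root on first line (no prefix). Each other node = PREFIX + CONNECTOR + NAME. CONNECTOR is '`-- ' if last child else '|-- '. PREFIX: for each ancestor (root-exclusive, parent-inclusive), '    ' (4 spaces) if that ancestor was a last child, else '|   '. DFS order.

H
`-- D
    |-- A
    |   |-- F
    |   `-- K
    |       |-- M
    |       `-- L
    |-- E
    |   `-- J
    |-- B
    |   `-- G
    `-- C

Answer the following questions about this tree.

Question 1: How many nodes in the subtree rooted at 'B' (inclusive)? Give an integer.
Answer: 2

Derivation:
Subtree rooted at B contains: B, G
Count = 2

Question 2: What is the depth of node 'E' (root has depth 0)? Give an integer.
Path from root to E: H -> D -> E
Depth = number of edges = 2

Answer: 2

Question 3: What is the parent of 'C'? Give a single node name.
Scan adjacency: C appears as child of D

Answer: D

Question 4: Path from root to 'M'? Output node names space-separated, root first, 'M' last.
Walk down from root: H -> D -> A -> K -> M

Answer: H D A K M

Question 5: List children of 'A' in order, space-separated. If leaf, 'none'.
Node A's children (from adjacency): F, K

Answer: F K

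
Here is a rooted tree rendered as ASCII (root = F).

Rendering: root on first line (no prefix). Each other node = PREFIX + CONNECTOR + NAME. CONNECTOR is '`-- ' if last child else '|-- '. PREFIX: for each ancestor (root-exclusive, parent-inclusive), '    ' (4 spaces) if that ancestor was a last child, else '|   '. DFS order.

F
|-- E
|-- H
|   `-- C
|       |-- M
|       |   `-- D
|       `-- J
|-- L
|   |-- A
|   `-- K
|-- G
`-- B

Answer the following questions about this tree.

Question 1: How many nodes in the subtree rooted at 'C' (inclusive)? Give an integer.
Subtree rooted at C contains: C, D, J, M
Count = 4

Answer: 4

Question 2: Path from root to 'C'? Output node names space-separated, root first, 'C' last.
Answer: F H C

Derivation:
Walk down from root: F -> H -> C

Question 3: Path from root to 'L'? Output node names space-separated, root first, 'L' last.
Answer: F L

Derivation:
Walk down from root: F -> L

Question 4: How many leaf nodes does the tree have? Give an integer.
Answer: 7

Derivation:
Leaves (nodes with no children): A, B, D, E, G, J, K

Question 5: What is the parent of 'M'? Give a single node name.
Scan adjacency: M appears as child of C

Answer: C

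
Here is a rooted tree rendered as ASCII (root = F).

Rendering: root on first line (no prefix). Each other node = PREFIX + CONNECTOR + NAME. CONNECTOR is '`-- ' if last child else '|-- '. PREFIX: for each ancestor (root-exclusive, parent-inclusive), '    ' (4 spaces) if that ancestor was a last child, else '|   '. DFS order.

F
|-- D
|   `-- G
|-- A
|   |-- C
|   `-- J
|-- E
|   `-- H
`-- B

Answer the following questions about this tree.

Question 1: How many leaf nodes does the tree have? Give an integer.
Leaves (nodes with no children): B, C, G, H, J

Answer: 5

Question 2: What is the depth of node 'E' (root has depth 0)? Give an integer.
Answer: 1

Derivation:
Path from root to E: F -> E
Depth = number of edges = 1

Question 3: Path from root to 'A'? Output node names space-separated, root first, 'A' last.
Answer: F A

Derivation:
Walk down from root: F -> A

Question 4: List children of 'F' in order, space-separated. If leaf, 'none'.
Answer: D A E B

Derivation:
Node F's children (from adjacency): D, A, E, B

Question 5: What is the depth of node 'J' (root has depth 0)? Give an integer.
Answer: 2

Derivation:
Path from root to J: F -> A -> J
Depth = number of edges = 2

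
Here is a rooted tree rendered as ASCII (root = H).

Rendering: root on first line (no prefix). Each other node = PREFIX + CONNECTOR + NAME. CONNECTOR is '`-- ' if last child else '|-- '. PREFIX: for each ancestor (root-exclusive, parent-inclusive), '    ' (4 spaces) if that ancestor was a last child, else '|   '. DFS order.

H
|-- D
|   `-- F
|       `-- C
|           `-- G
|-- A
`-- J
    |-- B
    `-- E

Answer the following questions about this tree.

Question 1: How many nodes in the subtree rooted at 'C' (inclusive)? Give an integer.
Subtree rooted at C contains: C, G
Count = 2

Answer: 2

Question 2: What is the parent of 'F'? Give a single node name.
Answer: D

Derivation:
Scan adjacency: F appears as child of D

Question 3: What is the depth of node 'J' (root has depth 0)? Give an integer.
Path from root to J: H -> J
Depth = number of edges = 1

Answer: 1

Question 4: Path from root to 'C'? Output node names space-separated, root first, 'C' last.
Answer: H D F C

Derivation:
Walk down from root: H -> D -> F -> C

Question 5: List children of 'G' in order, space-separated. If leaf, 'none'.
Node G's children (from adjacency): (leaf)

Answer: none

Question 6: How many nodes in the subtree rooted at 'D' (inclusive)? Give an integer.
Subtree rooted at D contains: C, D, F, G
Count = 4

Answer: 4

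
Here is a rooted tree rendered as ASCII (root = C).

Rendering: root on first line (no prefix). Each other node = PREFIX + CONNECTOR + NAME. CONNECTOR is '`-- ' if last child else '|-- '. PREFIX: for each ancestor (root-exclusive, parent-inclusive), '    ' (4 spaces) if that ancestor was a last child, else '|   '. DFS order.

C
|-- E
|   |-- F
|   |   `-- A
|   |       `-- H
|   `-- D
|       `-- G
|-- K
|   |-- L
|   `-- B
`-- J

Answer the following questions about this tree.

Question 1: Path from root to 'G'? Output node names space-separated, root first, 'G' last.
Answer: C E D G

Derivation:
Walk down from root: C -> E -> D -> G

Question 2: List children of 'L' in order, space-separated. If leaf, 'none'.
Node L's children (from adjacency): (leaf)

Answer: none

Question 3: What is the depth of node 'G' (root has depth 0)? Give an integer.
Answer: 3

Derivation:
Path from root to G: C -> E -> D -> G
Depth = number of edges = 3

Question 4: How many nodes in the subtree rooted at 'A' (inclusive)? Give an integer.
Subtree rooted at A contains: A, H
Count = 2

Answer: 2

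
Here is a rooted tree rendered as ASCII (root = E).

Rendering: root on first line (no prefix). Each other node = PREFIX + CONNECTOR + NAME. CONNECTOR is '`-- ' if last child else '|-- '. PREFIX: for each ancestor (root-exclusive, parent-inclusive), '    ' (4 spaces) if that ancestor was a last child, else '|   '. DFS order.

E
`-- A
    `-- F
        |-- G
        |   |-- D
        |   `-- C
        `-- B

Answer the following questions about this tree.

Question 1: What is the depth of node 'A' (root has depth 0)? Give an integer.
Path from root to A: E -> A
Depth = number of edges = 1

Answer: 1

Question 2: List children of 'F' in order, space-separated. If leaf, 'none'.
Node F's children (from adjacency): G, B

Answer: G B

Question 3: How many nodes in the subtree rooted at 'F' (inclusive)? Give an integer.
Subtree rooted at F contains: B, C, D, F, G
Count = 5

Answer: 5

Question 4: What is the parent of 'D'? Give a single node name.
Scan adjacency: D appears as child of G

Answer: G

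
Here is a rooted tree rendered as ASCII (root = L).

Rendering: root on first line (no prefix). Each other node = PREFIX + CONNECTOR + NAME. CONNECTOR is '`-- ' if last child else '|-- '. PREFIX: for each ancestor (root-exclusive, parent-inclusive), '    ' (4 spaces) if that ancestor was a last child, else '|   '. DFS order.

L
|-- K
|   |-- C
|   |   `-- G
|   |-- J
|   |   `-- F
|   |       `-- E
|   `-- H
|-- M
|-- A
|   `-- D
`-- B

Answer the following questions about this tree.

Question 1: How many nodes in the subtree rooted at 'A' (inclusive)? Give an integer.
Subtree rooted at A contains: A, D
Count = 2

Answer: 2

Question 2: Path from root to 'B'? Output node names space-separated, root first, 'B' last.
Answer: L B

Derivation:
Walk down from root: L -> B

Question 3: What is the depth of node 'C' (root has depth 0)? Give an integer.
Answer: 2

Derivation:
Path from root to C: L -> K -> C
Depth = number of edges = 2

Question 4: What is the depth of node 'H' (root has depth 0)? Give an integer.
Path from root to H: L -> K -> H
Depth = number of edges = 2

Answer: 2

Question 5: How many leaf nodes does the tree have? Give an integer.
Answer: 6

Derivation:
Leaves (nodes with no children): B, D, E, G, H, M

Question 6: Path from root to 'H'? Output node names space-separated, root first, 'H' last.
Walk down from root: L -> K -> H

Answer: L K H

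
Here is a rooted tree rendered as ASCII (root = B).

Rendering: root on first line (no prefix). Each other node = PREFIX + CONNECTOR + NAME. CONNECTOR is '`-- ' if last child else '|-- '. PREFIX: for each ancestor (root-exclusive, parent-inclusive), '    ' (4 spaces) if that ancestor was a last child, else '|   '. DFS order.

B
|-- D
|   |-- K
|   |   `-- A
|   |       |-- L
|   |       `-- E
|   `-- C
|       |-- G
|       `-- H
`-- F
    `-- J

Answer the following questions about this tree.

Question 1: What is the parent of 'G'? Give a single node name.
Answer: C

Derivation:
Scan adjacency: G appears as child of C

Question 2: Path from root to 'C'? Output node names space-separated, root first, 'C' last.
Answer: B D C

Derivation:
Walk down from root: B -> D -> C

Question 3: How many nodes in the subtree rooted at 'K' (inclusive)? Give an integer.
Subtree rooted at K contains: A, E, K, L
Count = 4

Answer: 4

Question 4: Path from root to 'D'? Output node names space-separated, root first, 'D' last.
Answer: B D

Derivation:
Walk down from root: B -> D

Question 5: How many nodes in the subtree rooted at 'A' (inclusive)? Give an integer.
Answer: 3

Derivation:
Subtree rooted at A contains: A, E, L
Count = 3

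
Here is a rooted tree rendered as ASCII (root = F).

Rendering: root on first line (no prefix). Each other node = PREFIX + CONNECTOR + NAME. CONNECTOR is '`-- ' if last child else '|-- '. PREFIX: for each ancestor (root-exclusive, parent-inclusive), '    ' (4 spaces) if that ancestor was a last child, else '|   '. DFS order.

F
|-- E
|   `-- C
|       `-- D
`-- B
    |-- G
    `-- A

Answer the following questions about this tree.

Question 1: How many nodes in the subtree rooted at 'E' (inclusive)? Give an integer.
Answer: 3

Derivation:
Subtree rooted at E contains: C, D, E
Count = 3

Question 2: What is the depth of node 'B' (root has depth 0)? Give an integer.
Answer: 1

Derivation:
Path from root to B: F -> B
Depth = number of edges = 1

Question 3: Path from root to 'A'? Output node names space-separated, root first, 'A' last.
Answer: F B A

Derivation:
Walk down from root: F -> B -> A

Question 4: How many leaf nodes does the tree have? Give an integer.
Leaves (nodes with no children): A, D, G

Answer: 3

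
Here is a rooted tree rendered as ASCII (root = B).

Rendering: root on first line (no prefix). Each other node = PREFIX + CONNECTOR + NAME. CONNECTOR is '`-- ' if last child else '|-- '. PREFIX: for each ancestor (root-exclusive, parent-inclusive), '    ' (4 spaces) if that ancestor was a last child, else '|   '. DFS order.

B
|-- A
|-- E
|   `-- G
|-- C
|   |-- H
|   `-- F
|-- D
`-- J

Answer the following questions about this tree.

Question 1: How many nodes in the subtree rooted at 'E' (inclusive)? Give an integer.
Answer: 2

Derivation:
Subtree rooted at E contains: E, G
Count = 2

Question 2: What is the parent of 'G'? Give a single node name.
Answer: E

Derivation:
Scan adjacency: G appears as child of E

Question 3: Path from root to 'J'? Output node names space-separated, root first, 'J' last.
Walk down from root: B -> J

Answer: B J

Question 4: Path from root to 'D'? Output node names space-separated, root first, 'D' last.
Walk down from root: B -> D

Answer: B D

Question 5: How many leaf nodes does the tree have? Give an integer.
Leaves (nodes with no children): A, D, F, G, H, J

Answer: 6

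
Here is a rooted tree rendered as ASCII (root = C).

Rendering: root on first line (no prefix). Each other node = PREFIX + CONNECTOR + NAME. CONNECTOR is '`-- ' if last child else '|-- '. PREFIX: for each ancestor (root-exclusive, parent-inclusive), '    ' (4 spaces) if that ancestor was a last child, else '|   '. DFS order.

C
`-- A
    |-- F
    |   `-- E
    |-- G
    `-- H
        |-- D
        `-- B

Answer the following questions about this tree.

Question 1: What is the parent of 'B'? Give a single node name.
Scan adjacency: B appears as child of H

Answer: H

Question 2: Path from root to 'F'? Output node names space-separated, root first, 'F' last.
Walk down from root: C -> A -> F

Answer: C A F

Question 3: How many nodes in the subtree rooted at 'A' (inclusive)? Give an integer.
Answer: 7

Derivation:
Subtree rooted at A contains: A, B, D, E, F, G, H
Count = 7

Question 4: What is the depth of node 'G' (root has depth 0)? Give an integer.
Answer: 2

Derivation:
Path from root to G: C -> A -> G
Depth = number of edges = 2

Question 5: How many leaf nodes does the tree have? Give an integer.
Leaves (nodes with no children): B, D, E, G

Answer: 4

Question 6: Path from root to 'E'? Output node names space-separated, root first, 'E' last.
Walk down from root: C -> A -> F -> E

Answer: C A F E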